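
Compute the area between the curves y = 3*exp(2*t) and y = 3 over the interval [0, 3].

-21/2 + 3*exp(6)/2

On [0, 3], (3*exp(2*t)) - (3) = 3*exp(2*t) - 3 is ≥ 0 throughout, so the area is a single integral of |3*exp(2*t) - 3|.
∫[0,3] (3*exp(2*t) - 3) dt = -21/2 + 3*exp(6)/2.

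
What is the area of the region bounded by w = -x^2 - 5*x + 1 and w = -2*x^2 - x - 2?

Set the curves equal: -x^2 - 5*x + 1 = -2*x^2 - x - 2, so x^2 - 4*x + 3 = 0, which factors as (x - 3)*(x - 1) = 0. The curves meet at x = 1, 3.
On [1, 3], w = -2*x^2 - x - 2 is on top; that piece has area ∫[1,3] (-(x^2 - 4*x + 3)) dx = 4/3.

4/3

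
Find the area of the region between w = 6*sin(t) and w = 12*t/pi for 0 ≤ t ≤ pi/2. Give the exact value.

On [0, pi/2], (6*sin(t)) - (12*t/pi) = -12*t/pi + 6*sin(t) is ≥ 0 throughout, so the area is a single integral of |-12*t/pi + 6*sin(t)|.
∫[0,pi/2] (-12*t/pi + 6*sin(t)) dt = 6 - 3*pi/2.

6 - 3*pi/2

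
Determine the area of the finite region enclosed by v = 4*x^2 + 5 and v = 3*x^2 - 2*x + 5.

4/3

Set the curves equal: 4*x^2 + 5 = 3*x^2 - 2*x + 5, so x^2 + 2*x = 0, which factors as x*(x + 2) = 0. The curves meet at x = -2, 0.
On [-2, 0], v = 3*x^2 - 2*x + 5 is on top; that piece has area ∫[-2,0] (-(x^2 + 2*x)) dx = 4/3.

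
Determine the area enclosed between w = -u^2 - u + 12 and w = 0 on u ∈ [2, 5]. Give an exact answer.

119/6

The difference (-u^2 - u + 12) - (0) = -u^2 - u + 12 changes sign at u = 3 inside [2, 5], so split the integral there.
∫[2,3] (-u^2 - u + 12) du = 19/6.
∫[3,5] (-u^2 - u + 12) du = -50/3; the area of that piece is 50/3.
Total area = 19/6 + 50/3 = 119/6.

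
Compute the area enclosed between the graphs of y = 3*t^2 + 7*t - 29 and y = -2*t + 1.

Set the curves equal: 3*t^2 + 7*t - 29 = -2*t + 1, so 3*t^2 + 9*t - 30 = 0, which factors as 3*(t - 2)*(t + 5) = 0. The curves meet at t = -5, 2.
On [-5, 2], y = -2*t + 1 is on top; that piece has area ∫[-5,2] (-(3*t^2 + 9*t - 30)) dt = 343/2.

343/2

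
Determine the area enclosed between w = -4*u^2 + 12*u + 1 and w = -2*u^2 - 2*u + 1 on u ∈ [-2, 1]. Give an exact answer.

The difference (-4*u^2 + 12*u + 1) - (-2*u^2 - 2*u + 1) = -2*u^2 + 14*u changes sign at u = 0 inside [-2, 1], so split the integral there.
∫[-2,0] (-2*u^2 + 14*u) du = -100/3; the area of that piece is 100/3.
∫[0,1] (-2*u^2 + 14*u) du = 19/3.
Total area = 100/3 + 19/3 = 119/3.

119/3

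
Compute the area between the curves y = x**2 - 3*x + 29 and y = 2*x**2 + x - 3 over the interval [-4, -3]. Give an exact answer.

101/3

On [-4, -3], (x**2 - 3*x + 29) - (2*x**2 + x - 3) = -x**2 - 4*x + 32 is ≥ 0 throughout, so the area is a single integral of |-x**2 - 4*x + 32|.
∫[-4,-3] (-x**2 - 4*x + 32) dx = 101/3.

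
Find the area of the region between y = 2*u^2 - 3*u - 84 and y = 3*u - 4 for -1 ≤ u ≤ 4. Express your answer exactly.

1205/3

On [-1, 4], (2*u^2 - 3*u - 84) - (3*u - 4) = 2*u^2 - 6*u - 80 is ≤ 0 throughout, so the area is a single integral of |2*u^2 - 6*u - 80|.
∫[-1,4] (2*u^2 - 6*u - 80) du = -1205/3; the area of that piece is 1205/3.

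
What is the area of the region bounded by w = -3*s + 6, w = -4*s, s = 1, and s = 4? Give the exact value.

51/2

On [1, 4], (-3*s + 6) - (-4*s) = s + 6 is ≥ 0 throughout, so the area is a single integral of |s + 6|.
∫[1,4] (s + 6) ds = 51/2.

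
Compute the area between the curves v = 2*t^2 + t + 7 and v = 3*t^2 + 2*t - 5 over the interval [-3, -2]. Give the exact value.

49/6

On [-3, -2], (2*t^2 + t + 7) - (3*t^2 + 2*t - 5) = -t^2 - t + 12 is ≥ 0 throughout, so the area is a single integral of |-t^2 - t + 12|.
∫[-3,-2] (-t^2 - t + 12) dt = 49/6.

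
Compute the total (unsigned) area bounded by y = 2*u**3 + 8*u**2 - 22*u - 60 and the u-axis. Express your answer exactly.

863/3

The curve meets the u-axis where 2*u**3 + 8*u**2 - 22*u - 60 = 0, i.e. 2*(u - 3)*(u + 2)*(u + 5) = 0, at u = -5, -2, 3.
On [-5, -2] the curve lies above the axis; ∫[-5,-2] (2*u**3 + 8*u**2 - 22*u - 60) du = 117/2, giving area 117/2.
On [-2, 3] the curve lies below the axis; ∫[-2,3] (2*u**3 + 8*u**2 - 22*u - 60) du = -1375/6, giving area 1375/6.
Total area = 117/2 + 1375/6 = 863/3.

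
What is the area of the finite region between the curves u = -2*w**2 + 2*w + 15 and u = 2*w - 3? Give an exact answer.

72

Both boundary curves give u as a function of w, so integrate with respect to w. Setting them equal: -2*w**2 + 18 = 0, i.e. -2*(w - 3)*(w + 3) = 0, so they meet at w = -3, 3.
For w in [-3, 3], u = -2*w**2 + 2*w + 15 is on the right; area = ∫[-3,3] (-2*w**2 + 18) dw = 72.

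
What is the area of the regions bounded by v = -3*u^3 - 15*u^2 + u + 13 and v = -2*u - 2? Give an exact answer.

Set the curves equal: -3*u^3 - 15*u^2 + u + 13 = -2*u - 2, so -3*u^3 - 15*u^2 + 3*u + 15 = 0, which factors as -3*(u - 1)*(u + 1)*(u + 5) = 0. The curves meet at u = -5, -1, 1.
On [-5, -1], v = -2*u - 2 is on top; that piece has area ∫[-5,-1] (-(-3*u^3 - 15*u^2 + 3*u + 15)) du = 128.
On [-1, 1], v = -3*u^3 - 15*u^2 + u + 13 is on top; that piece has area ∫[-1,1] (-3*u^3 - 15*u^2 + 3*u + 15) du = 20.
Total enclosed area = 128 + 20 = 148.

148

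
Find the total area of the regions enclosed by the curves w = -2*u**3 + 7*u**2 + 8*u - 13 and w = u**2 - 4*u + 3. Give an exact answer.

Set the curves equal: -2*u**3 + 7*u**2 + 8*u - 13 = u**2 - 4*u + 3, so -2*u**3 + 6*u**2 + 12*u - 16 = 0, which factors as -2*(u - 4)*(u - 1)*(u + 2) = 0. The curves meet at u = -2, 1, 4.
On [-2, 1], w = u**2 - 4*u + 3 is on top; that piece has area ∫[-2,1] (-(-2*u**3 + 6*u**2 + 12*u - 16)) du = 81/2.
On [1, 4], w = -2*u**3 + 7*u**2 + 8*u - 13 is on top; that piece has area ∫[1,4] (-2*u**3 + 6*u**2 + 12*u - 16) du = 81/2.
Total enclosed area = 81/2 + 81/2 = 81.

81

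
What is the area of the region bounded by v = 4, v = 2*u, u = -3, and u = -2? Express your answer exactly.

9

On [-3, -2], (4) - (2*u) = -2*u + 4 is ≥ 0 throughout, so the area is a single integral of |-2*u + 4|.
∫[-3,-2] (-2*u + 4) du = 9.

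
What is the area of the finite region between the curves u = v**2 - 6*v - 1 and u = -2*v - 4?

Both boundary curves give u as a function of v, so integrate with respect to v. Setting them equal: v**2 - 4*v + 3 = 0, i.e. (v - 3)*(v - 1) = 0, so they meet at v = 1, 3.
For v in [1, 3], u = v**2 - 6*v - 1 is on the left; area = ∫[1,3] (-(v**2 - 4*v + 3)) dv = 4/3.

4/3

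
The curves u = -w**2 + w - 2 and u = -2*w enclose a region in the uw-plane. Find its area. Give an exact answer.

1/6

Both boundary curves give u as a function of w, so integrate with respect to w. Setting them equal: -w**2 + 3*w - 2 = 0, i.e. -(w - 2)*(w - 1) = 0, so they meet at w = 1, 2.
For w in [1, 2], u = -w**2 + w - 2 is on the right; area = ∫[1,2] (-w**2 + 3*w - 2) dw = 1/6.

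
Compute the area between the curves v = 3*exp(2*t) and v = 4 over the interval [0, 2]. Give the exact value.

The difference (3*exp(2*t)) - (4) = 3*exp(2*t) - 4 changes sign at t = -log(3)/2 + log(2) inside [0, 2], so split the integral there.
∫[0,-log(3)/2 + log(2)] (3*exp(2*t) - 4) dt = log(9/16) + 1/2; the area of that piece is -1/2 + log(16/9).
∫[-log(3)/2 + log(2),2] (3*exp(2*t) - 4) dt = -10 - 2*log(3) + 4*log(2) + 3*exp(4)/2.
Total area = (-1/2 + log(16/9)) + (-10 - 2*log(3) + 4*log(2) + 3*exp(4)/2) = -21/2 - 4*log(3) + 8*log(2) + 3*exp(4)/2.

-21/2 - 4*log(3) + 8*log(2) + 3*exp(4)/2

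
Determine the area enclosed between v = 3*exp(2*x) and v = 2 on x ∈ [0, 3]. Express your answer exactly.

On [0, 3], (3*exp(2*x)) - (2) = 3*exp(2*x) - 2 is ≥ 0 throughout, so the area is a single integral of |3*exp(2*x) - 2|.
∫[0,3] (3*exp(2*x) - 2) dx = -15/2 + 3*exp(6)/2.

-15/2 + 3*exp(6)/2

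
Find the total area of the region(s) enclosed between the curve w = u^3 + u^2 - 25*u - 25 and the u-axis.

The curve meets the u-axis where u^3 + u^2 - 25*u - 25 = 0, i.e. (u - 5)*(u + 1)*(u + 5) = 0, at u = -5, -1, 5.
On [-5, -1] the curve lies above the axis; ∫[-5,-1] (u^3 + u^2 - 25*u - 25) du = 256/3, giving area 256/3.
On [-1, 5] the curve lies below the axis; ∫[-1,5] (u^3 + u^2 - 25*u - 25) du = -252, giving area 252.
Total area = 256/3 + 252 = 1012/3.

1012/3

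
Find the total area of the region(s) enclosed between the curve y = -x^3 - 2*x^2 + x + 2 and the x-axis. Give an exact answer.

The curve meets the x-axis where -x^3 - 2*x^2 + x + 2 = 0, i.e. -(x - 1)*(x + 1)*(x + 2) = 0, at x = -2, -1, 1.
On [-2, -1] the curve lies below the axis; ∫[-2,-1] (-x^3 - 2*x^2 + x + 2) dx = -5/12, giving area 5/12.
On [-1, 1] the curve lies above the axis; ∫[-1,1] (-x^3 - 2*x^2 + x + 2) dx = 8/3, giving area 8/3.
Total area = 5/12 + 8/3 = 37/12.

37/12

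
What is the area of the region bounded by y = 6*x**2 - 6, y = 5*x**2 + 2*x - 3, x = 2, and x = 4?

4

The difference (6*x**2 - 6) - (5*x**2 + 2*x - 3) = x**2 - 2*x - 3 changes sign at x = 3 inside [2, 4], so split the integral there.
∫[2,3] (x**2 - 2*x - 3) dx = -5/3; the area of that piece is 5/3.
∫[3,4] (x**2 - 2*x - 3) dx = 7/3.
Total area = 5/3 + 7/3 = 4.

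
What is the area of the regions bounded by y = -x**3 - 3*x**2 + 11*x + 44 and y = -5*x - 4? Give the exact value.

517/2

Set the curves equal: -x**3 - 3*x**2 + 11*x + 44 = -5*x - 4, so -x**3 - 3*x**2 + 16*x + 48 = 0, which factors as -(x - 4)*(x + 3)*(x + 4) = 0. The curves meet at x = -4, -3, 4.
On [-4, -3], y = -5*x - 4 is on top; that piece has area ∫[-4,-3] (-(-x**3 - 3*x**2 + 16*x + 48)) dx = 5/4.
On [-3, 4], y = -x**3 - 3*x**2 + 11*x + 44 is on top; that piece has area ∫[-3,4] (-x**3 - 3*x**2 + 16*x + 48) dx = 1029/4.
Total enclosed area = 5/4 + 1029/4 = 517/2.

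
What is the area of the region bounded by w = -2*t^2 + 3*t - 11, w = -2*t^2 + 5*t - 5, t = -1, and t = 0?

5

On [-1, 0], (-2*t^2 + 3*t - 11) - (-2*t^2 + 5*t - 5) = -2*t - 6 is ≤ 0 throughout, so the area is a single integral of |-2*t - 6|.
∫[-1,0] (-2*t - 6) dt = -5; the area of that piece is 5.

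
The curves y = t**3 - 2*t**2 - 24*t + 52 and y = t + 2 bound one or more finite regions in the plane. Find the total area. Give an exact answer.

2459/6

Set the curves equal: t**3 - 2*t**2 - 24*t + 52 = t + 2, so t**3 - 2*t**2 - 25*t + 50 = 0, which factors as (t - 5)*(t - 2)*(t + 5) = 0. The curves meet at t = -5, 2, 5.
On [-5, 2], y = t**3 - 2*t**2 - 24*t + 52 is on top; that piece has area ∫[-5,2] (t**3 - 2*t**2 - 25*t + 50) dt = 4459/12.
On [2, 5], y = t + 2 is on top; that piece has area ∫[2,5] (-(t**3 - 2*t**2 - 25*t + 50)) dt = 153/4.
Total enclosed area = 4459/12 + 153/4 = 2459/6.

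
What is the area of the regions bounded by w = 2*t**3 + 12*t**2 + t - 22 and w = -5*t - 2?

81

Set the curves equal: 2*t**3 + 12*t**2 + t - 22 = -5*t - 2, so 2*t**3 + 12*t**2 + 6*t - 20 = 0, which factors as 2*(t - 1)*(t + 2)*(t + 5) = 0. The curves meet at t = -5, -2, 1.
On [-5, -2], w = 2*t**3 + 12*t**2 + t - 22 is on top; that piece has area ∫[-5,-2] (2*t**3 + 12*t**2 + 6*t - 20) dt = 81/2.
On [-2, 1], w = -5*t - 2 is on top; that piece has area ∫[-2,1] (-(2*t**3 + 12*t**2 + 6*t - 20)) dt = 81/2.
Total enclosed area = 81/2 + 81/2 = 81.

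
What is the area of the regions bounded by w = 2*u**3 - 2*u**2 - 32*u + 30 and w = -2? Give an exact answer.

863/3

Set the curves equal: 2*u**3 - 2*u**2 - 32*u + 30 = -2, so 2*u**3 - 2*u**2 - 32*u + 32 = 0, which factors as 2*(u - 4)*(u - 1)*(u + 4) = 0. The curves meet at u = -4, 1, 4.
On [-4, 1], w = 2*u**3 - 2*u**2 - 32*u + 30 is on top; that piece has area ∫[-4,1] (2*u**3 - 2*u**2 - 32*u + 32) du = 1375/6.
On [1, 4], w = -2 is on top; that piece has area ∫[1,4] (-(2*u**3 - 2*u**2 - 32*u + 32)) du = 117/2.
Total enclosed area = 1375/6 + 117/2 = 863/3.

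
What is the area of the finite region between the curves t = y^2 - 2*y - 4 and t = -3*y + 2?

Both boundary curves give t as a function of y, so integrate with respect to y. Setting them equal: y^2 + y - 6 = 0, i.e. (y - 2)*(y + 3) = 0, so they meet at y = -3, 2.
For y in [-3, 2], t = y^2 - 2*y - 4 is on the left; area = ∫[-3,2] (-(y^2 + y - 6)) dy = 125/6.

125/6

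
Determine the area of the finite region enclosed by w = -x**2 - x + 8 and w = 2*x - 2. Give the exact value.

Set the curves equal: -x**2 - x + 8 = 2*x - 2, so -x**2 - 3*x + 10 = 0, which factors as -(x - 2)*(x + 5) = 0. The curves meet at x = -5, 2.
On [-5, 2], w = -x**2 - x + 8 is on top; that piece has area ∫[-5,2] (-x**2 - 3*x + 10) dx = 343/6.

343/6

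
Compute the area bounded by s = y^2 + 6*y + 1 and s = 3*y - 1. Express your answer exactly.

1/6

Both boundary curves give s as a function of y, so integrate with respect to y. Setting them equal: y^2 + 3*y + 2 = 0, i.e. (y + 1)*(y + 2) = 0, so they meet at y = -2, -1.
For y in [-2, -1], s = y^2 + 6*y + 1 is on the left; area = ∫[-2,-1] (-(y^2 + 3*y + 2)) dy = 1/6.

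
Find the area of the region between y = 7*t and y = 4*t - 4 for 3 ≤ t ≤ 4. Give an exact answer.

29/2

On [3, 4], (7*t) - (4*t - 4) = 3*t + 4 is ≥ 0 throughout, so the area is a single integral of |3*t + 4|.
∫[3,4] (3*t + 4) dt = 29/2.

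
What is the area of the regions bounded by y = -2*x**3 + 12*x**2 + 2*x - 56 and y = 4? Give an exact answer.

Set the curves equal: -2*x**3 + 12*x**2 + 2*x - 56 = 4, so -2*x**3 + 12*x**2 + 2*x - 60 = 0, which factors as -2*(x - 5)*(x - 3)*(x + 2) = 0. The curves meet at x = -2, 3, 5.
On [-2, 3], y = 4 is on top; that piece has area ∫[-2,3] (-(-2*x**3 + 12*x**2 + 2*x - 60)) dx = 375/2.
On [3, 5], y = -2*x**3 + 12*x**2 + 2*x - 56 is on top; that piece has area ∫[3,5] (-2*x**3 + 12*x**2 + 2*x - 60) dx = 16.
Total enclosed area = 375/2 + 16 = 407/2.

407/2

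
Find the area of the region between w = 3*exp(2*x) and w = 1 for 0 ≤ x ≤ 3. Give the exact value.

-9/2 + 3*exp(6)/2

On [0, 3], (3*exp(2*x)) - (1) = 3*exp(2*x) - 1 is ≥ 0 throughout, so the area is a single integral of |3*exp(2*x) - 1|.
∫[0,3] (3*exp(2*x) - 1) dx = -9/2 + 3*exp(6)/2.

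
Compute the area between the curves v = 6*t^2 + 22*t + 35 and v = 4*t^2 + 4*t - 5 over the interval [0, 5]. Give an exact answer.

On [0, 5], (6*t^2 + 22*t + 35) - (4*t^2 + 4*t - 5) = 2*t^2 + 18*t + 40 is ≥ 0 throughout, so the area is a single integral of |2*t^2 + 18*t + 40|.
∫[0,5] (2*t^2 + 18*t + 40) dt = 1525/3.

1525/3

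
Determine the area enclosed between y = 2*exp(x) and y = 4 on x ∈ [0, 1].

The difference (2*exp(x)) - (4) = 2*exp(x) - 4 changes sign at x = log(2) inside [0, 1], so split the integral there.
∫[0,log(2)] (2*exp(x) - 4) dx = 2 - log(16); the area of that piece is -2 + log(16).
∫[log(2),1] (2*exp(x) - 4) dx = -8 + 4*log(2) + 2*exp(1).
Total area = (-2 + log(16)) + (-8 + 4*log(2) + 2*exp(1)) = -10 + 2*exp(1) + 8*log(2).

-10 + 2*exp(1) + 8*log(2)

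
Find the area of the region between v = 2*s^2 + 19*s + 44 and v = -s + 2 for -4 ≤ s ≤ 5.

The difference (2*s^2 + 19*s + 44) - (-s + 2) = 2*s^2 + 20*s + 42 changes sign at s = -3 inside [-4, 5], so split the integral there.
∫[-4,-3] (2*s^2 + 20*s + 42) ds = -10/3; the area of that piece is 10/3.
∫[-3,5] (2*s^2 + 20*s + 42) ds = 1792/3.
Total area = 10/3 + 1792/3 = 1802/3.

1802/3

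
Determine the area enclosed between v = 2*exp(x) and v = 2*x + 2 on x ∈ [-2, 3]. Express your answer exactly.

On [-2, 3], (2*exp(x)) - (2*x + 2) = -2*x + 2*exp(x) - 2 is ≥ 0 throughout, so the area is a single integral of |-2*x + 2*exp(x) - 2|.
∫[-2,3] (-2*x + 2*exp(x) - 2) dx = -15 - 2*exp(-2) + 2*exp(3).

-15 - 2*exp(-2) + 2*exp(3)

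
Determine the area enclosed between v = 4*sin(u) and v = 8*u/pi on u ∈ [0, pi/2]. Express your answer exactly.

4 - pi

On [0, pi/2], (4*sin(u)) - (8*u/pi) = -8*u/pi + 4*sin(u) is ≥ 0 throughout, so the area is a single integral of |-8*u/pi + 4*sin(u)|.
∫[0,pi/2] (-8*u/pi + 4*sin(u)) du = 4 - pi.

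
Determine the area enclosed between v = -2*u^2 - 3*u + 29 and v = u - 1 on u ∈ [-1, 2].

78

On [-1, 2], (-2*u^2 - 3*u + 29) - (u - 1) = -2*u^2 - 4*u + 30 is ≥ 0 throughout, so the area is a single integral of |-2*u^2 - 4*u + 30|.
∫[-1,2] (-2*u^2 - 4*u + 30) du = 78.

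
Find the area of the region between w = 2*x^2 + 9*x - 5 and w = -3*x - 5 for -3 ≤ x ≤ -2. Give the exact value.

52/3

On [-3, -2], (2*x^2 + 9*x - 5) - (-3*x - 5) = 2*x^2 + 12*x is ≤ 0 throughout, so the area is a single integral of |2*x^2 + 12*x|.
∫[-3,-2] (2*x^2 + 12*x) dx = -52/3; the area of that piece is 52/3.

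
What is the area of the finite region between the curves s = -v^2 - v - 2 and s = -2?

1/6

Both boundary curves give s as a function of v, so integrate with respect to v. Setting them equal: -v^2 - v = 0, i.e. -v*(v + 1) = 0, so they meet at v = -1, 0.
For v in [-1, 0], s = -v^2 - v - 2 is on the right; area = ∫[-1,0] (-v^2 - v) dv = 1/6.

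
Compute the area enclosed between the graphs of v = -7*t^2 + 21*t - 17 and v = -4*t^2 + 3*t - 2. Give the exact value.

32

Set the curves equal: -7*t^2 + 21*t - 17 = -4*t^2 + 3*t - 2, so -3*t^2 + 18*t - 15 = 0, which factors as -3*(t - 5)*(t - 1) = 0. The curves meet at t = 1, 5.
On [1, 5], v = -7*t^2 + 21*t - 17 is on top; that piece has area ∫[1,5] (-3*t^2 + 18*t - 15) dt = 32.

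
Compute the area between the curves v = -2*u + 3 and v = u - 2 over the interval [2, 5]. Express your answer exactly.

33/2

On [2, 5], (-2*u + 3) - (u - 2) = -3*u + 5 is ≤ 0 throughout, so the area is a single integral of |-3*u + 5|.
∫[2,5] (-3*u + 5) du = -33/2; the area of that piece is 33/2.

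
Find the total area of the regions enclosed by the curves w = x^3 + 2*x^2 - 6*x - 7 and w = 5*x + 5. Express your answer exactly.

Set the curves equal: x^3 + 2*x^2 - 6*x - 7 = 5*x + 5, so x^3 + 2*x^2 - 11*x - 12 = 0, which factors as (x - 3)*(x + 1)*(x + 4) = 0. The curves meet at x = -4, -1, 3.
On [-4, -1], w = x^3 + 2*x^2 - 6*x - 7 is on top; that piece has area ∫[-4,-1] (x^3 + 2*x^2 - 11*x - 12) dx = 99/4.
On [-1, 3], w = 5*x + 5 is on top; that piece has area ∫[-1,3] (-(x^3 + 2*x^2 - 11*x - 12)) dx = 160/3.
Total enclosed area = 99/4 + 160/3 = 937/12.

937/12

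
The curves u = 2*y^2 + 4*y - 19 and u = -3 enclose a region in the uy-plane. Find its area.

Both boundary curves give u as a function of y, so integrate with respect to y. Setting them equal: 2*y^2 + 4*y - 16 = 0, i.e. 2*(y - 2)*(y + 4) = 0, so they meet at y = -4, 2.
For y in [-4, 2], u = 2*y^2 + 4*y - 19 is on the left; area = ∫[-4,2] (-(2*y^2 + 4*y - 16)) dy = 72.

72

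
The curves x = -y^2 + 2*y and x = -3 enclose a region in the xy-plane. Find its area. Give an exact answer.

Both boundary curves give x as a function of y, so integrate with respect to y. Setting them equal: -y^2 + 2*y + 3 = 0, i.e. -(y - 3)*(y + 1) = 0, so they meet at y = -1, 3.
For y in [-1, 3], x = -y^2 + 2*y is on the right; area = ∫[-1,3] (-y^2 + 2*y + 3) dy = 32/3.

32/3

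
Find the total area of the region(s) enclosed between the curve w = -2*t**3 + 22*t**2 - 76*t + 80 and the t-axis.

37/6

The curve meets the t-axis where -2*t**3 + 22*t**2 - 76*t + 80 = 0, i.e. -2*(t - 5)*(t - 4)*(t - 2) = 0, at t = 2, 4, 5.
On [2, 4] the curve lies below the axis; ∫[2,4] (-2*t**3 + 22*t**2 - 76*t + 80) dt = -16/3, giving area 16/3.
On [4, 5] the curve lies above the axis; ∫[4,5] (-2*t**3 + 22*t**2 - 76*t + 80) dt = 5/6, giving area 5/6.
Total area = 16/3 + 5/6 = 37/6.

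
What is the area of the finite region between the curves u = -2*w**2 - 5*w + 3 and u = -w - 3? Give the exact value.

64/3

Both boundary curves give u as a function of w, so integrate with respect to w. Setting them equal: -2*w**2 - 4*w + 6 = 0, i.e. -2*(w - 1)*(w + 3) = 0, so they meet at w = -3, 1.
For w in [-3, 1], u = -2*w**2 - 5*w + 3 is on the right; area = ∫[-3,1] (-2*w**2 - 4*w + 6) dw = 64/3.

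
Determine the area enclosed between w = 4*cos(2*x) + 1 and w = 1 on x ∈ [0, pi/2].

The difference (4*cos(2*x) + 1) - (1) = 4*cos(2*x) changes sign at x = pi/4 inside [0, pi/2], so split the integral there.
∫[0,pi/4] (4*cos(2*x)) dx = 2.
∫[pi/4,pi/2] (4*cos(2*x)) dx = -2; the area of that piece is 2.
Total area = 2 + 2 = 4.

4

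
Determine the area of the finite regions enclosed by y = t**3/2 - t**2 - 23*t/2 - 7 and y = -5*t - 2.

1741/24

Set the curves equal: t**3/2 - t**2 - 23*t/2 - 7 = -5*t - 2, so t**3/2 - t**2 - 13*t/2 - 5 = 0, which factors as (t - 5)*(t + 1)*(t + 2)/2 = 0. The curves meet at t = -2, -1, 5.
On [-2, -1], y = t**3/2 - t**2 - 23*t/2 - 7 is on top; that piece has area ∫[-2,-1] (t**3/2 - t**2 - 13*t/2 - 5) dt = 13/24.
On [-1, 5], y = -5*t - 2 is on top; that piece has area ∫[-1,5] (-(t**3/2 - t**2 - 13*t/2 - 5)) dt = 72.
Total enclosed area = 13/24 + 72 = 1741/24.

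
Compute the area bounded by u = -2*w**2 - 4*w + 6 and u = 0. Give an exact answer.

Both boundary curves give u as a function of w, so integrate with respect to w. Setting them equal: -2*w**2 - 4*w + 6 = 0, i.e. -2*(w - 1)*(w + 3) = 0, so they meet at w = -3, 1.
For w in [-3, 1], u = -2*w**2 - 4*w + 6 is on the right; area = ∫[-3,1] (-2*w**2 - 4*w + 6) dw = 64/3.

64/3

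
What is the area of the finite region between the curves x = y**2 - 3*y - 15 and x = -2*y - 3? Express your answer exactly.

343/6

Both boundary curves give x as a function of y, so integrate with respect to y. Setting them equal: y**2 - y - 12 = 0, i.e. (y - 4)*(y + 3) = 0, so they meet at y = -3, 4.
For y in [-3, 4], x = y**2 - 3*y - 15 is on the left; area = ∫[-3,4] (-(y**2 - y - 12)) dy = 343/6.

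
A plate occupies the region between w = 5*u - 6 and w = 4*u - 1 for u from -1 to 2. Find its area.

27/2

On [-1, 2], (5*u - 6) - (4*u - 1) = u - 5 is ≤ 0 throughout, so the area is a single integral of |u - 5|.
∫[-1,2] (u - 5) du = -27/2; the area of that piece is 27/2.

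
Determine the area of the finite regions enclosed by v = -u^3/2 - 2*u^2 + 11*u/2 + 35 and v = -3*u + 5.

3901/24

Set the curves equal: -u^3/2 - 2*u^2 + 11*u/2 + 35 = -3*u + 5, so -u^3/2 - 2*u^2 + 17*u/2 + 30 = 0, which factors as -(u - 4)*(u + 3)*(u + 5)/2 = 0. The curves meet at u = -5, -3, 4.
On [-5, -3], v = -3*u + 5 is on top; that piece has area ∫[-5,-3] (-(-u^3/2 - 2*u^2 + 17*u/2 + 30)) du = 16/3.
On [-3, 4], v = -u^3/2 - 2*u^2 + 11*u/2 + 35 is on top; that piece has area ∫[-3,4] (-u^3/2 - 2*u^2 + 17*u/2 + 30) du = 3773/24.
Total enclosed area = 16/3 + 3773/24 = 3901/24.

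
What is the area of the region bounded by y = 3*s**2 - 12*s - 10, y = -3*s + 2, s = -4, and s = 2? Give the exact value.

135

The difference (3*s**2 - 12*s - 10) - (-3*s + 2) = 3*s**2 - 9*s - 12 changes sign at s = -1 inside [-4, 2], so split the integral there.
∫[-4,-1] (3*s**2 - 9*s - 12) ds = 189/2.
∫[-1,2] (3*s**2 - 9*s - 12) ds = -81/2; the area of that piece is 81/2.
Total area = 189/2 + 81/2 = 135.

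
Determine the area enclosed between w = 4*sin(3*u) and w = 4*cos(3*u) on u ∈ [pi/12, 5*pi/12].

8*sqrt(2)/3

On [pi/12, 5*pi/12], (4*sin(3*u)) - (4*cos(3*u)) = 4*sin(3*u) - 4*cos(3*u) is ≥ 0 throughout, so the area is a single integral of |4*sin(3*u) - 4*cos(3*u)|.
∫[pi/12,5*pi/12] (4*sin(3*u) - 4*cos(3*u)) du = 8*sqrt(2)/3.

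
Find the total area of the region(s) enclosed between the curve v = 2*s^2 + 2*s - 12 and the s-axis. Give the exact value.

The curve meets the s-axis where 2*s^2 + 2*s - 12 = 0, i.e. 2*(s - 2)*(s + 3) = 0, at s = -3, 2.
On [-3, 2] the curve lies below the axis; ∫[-3,2] (2*s^2 + 2*s - 12) ds = -125/3, giving area 125/3.

125/3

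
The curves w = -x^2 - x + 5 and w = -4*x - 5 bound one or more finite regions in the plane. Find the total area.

Set the curves equal: -x^2 - x + 5 = -4*x - 5, so -x^2 + 3*x + 10 = 0, which factors as -(x - 5)*(x + 2) = 0. The curves meet at x = -2, 5.
On [-2, 5], w = -x^2 - x + 5 is on top; that piece has area ∫[-2,5] (-x^2 + 3*x + 10) dx = 343/6.

343/6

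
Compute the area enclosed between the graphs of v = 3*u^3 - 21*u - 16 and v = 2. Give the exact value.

Set the curves equal: 3*u^3 - 21*u - 16 = 2, so 3*u^3 - 21*u - 18 = 0, which factors as 3*(u - 3)*(u + 1)*(u + 2) = 0. The curves meet at u = -2, -1, 3.
On [-2, -1], v = 3*u^3 - 21*u - 16 is on top; that piece has area ∫[-2,-1] (3*u^3 - 21*u - 18) du = 9/4.
On [-1, 3], v = 2 is on top; that piece has area ∫[-1,3] (-(3*u^3 - 21*u - 18)) du = 96.
Total enclosed area = 9/4 + 96 = 393/4.

393/4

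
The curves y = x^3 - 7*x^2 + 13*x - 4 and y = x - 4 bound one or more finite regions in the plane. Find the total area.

71/6

Set the curves equal: x^3 - 7*x^2 + 13*x - 4 = x - 4, so x^3 - 7*x^2 + 12*x = 0, which factors as x*(x - 4)*(x - 3) = 0. The curves meet at x = 0, 3, 4.
On [0, 3], y = x^3 - 7*x^2 + 13*x - 4 is on top; that piece has area ∫[0,3] (x^3 - 7*x^2 + 12*x) dx = 45/4.
On [3, 4], y = x - 4 is on top; that piece has area ∫[3,4] (-(x^3 - 7*x^2 + 12*x)) dx = 7/12.
Total enclosed area = 45/4 + 7/12 = 71/6.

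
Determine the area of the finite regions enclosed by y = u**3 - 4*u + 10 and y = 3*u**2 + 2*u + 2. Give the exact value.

Set the curves equal: u**3 - 4*u + 10 = 3*u**2 + 2*u + 2, so u**3 - 3*u**2 - 6*u + 8 = 0, which factors as (u - 4)*(u - 1)*(u + 2) = 0. The curves meet at u = -2, 1, 4.
On [-2, 1], y = u**3 - 4*u + 10 is on top; that piece has area ∫[-2,1] (u**3 - 3*u**2 - 6*u + 8) du = 81/4.
On [1, 4], y = 3*u**2 + 2*u + 2 is on top; that piece has area ∫[1,4] (-(u**3 - 3*u**2 - 6*u + 8)) du = 81/4.
Total enclosed area = 81/4 + 81/4 = 81/2.

81/2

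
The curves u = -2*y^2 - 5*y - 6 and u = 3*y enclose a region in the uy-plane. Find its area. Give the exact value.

8/3

Both boundary curves give u as a function of y, so integrate with respect to y. Setting them equal: -2*y^2 - 8*y - 6 = 0, i.e. -2*(y + 1)*(y + 3) = 0, so they meet at y = -3, -1.
For y in [-3, -1], u = -2*y^2 - 5*y - 6 is on the right; area = ∫[-3,-1] (-2*y^2 - 8*y - 6) dy = 8/3.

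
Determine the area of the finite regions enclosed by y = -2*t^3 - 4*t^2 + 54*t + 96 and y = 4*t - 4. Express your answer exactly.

Set the curves equal: -2*t^3 - 4*t^2 + 54*t + 96 = 4*t - 4, so -2*t^3 - 4*t^2 + 50*t + 100 = 0, which factors as -2*(t - 5)*(t + 2)*(t + 5) = 0. The curves meet at t = -5, -2, 5.
On [-5, -2], y = 4*t - 4 is on top; that piece has area ∫[-5,-2] (-(-2*t^3 - 4*t^2 + 50*t + 100)) dt = 153/2.
On [-2, 5], y = -2*t^3 - 4*t^2 + 54*t + 96 is on top; that piece has area ∫[-2,5] (-2*t^3 - 4*t^2 + 50*t + 100) dt = 4459/6.
Total enclosed area = 153/2 + 4459/6 = 2459/3.

2459/3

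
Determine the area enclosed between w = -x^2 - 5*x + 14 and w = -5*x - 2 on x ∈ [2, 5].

The difference (-x^2 - 5*x + 14) - (-5*x - 2) = -x^2 + 16 changes sign at x = 4 inside [2, 5], so split the integral there.
∫[2,4] (-x^2 + 16) dx = 40/3.
∫[4,5] (-x^2 + 16) dx = -13/3; the area of that piece is 13/3.
Total area = 40/3 + 13/3 = 53/3.

53/3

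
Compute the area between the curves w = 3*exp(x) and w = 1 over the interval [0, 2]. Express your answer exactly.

On [0, 2], (3*exp(x)) - (1) = 3*exp(x) - 1 is ≥ 0 throughout, so the area is a single integral of |3*exp(x) - 1|.
∫[0,2] (3*exp(x) - 1) dx = -5 + 3*exp(2).

-5 + 3*exp(2)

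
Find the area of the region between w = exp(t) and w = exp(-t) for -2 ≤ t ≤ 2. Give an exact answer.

The difference (exp(t)) - (exp(-t)) = exp(t) - exp(-t) changes sign at t = 0 inside [-2, 2], so split the integral there.
∫[-2,0] (exp(t) - exp(-t)) dt = -exp(2) - exp(-2) + 2; the area of that piece is -2 + exp(-2) + exp(2).
∫[0,2] (exp(t) - exp(-t)) dt = -2 + exp(-2) + exp(2).
Total area = (-2 + exp(-2) + exp(2)) + (-2 + exp(-2) + exp(2)) = -4 + 2*exp(-2) + 2*exp(2).

-4 + 2*exp(-2) + 2*exp(2)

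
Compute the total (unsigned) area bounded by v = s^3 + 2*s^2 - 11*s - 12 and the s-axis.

937/12

The curve meets the s-axis where s^3 + 2*s^2 - 11*s - 12 = 0, i.e. (s - 3)*(s + 1)*(s + 4) = 0, at s = -4, -1, 3.
On [-4, -1] the curve lies above the axis; ∫[-4,-1] (s^3 + 2*s^2 - 11*s - 12) ds = 99/4, giving area 99/4.
On [-1, 3] the curve lies below the axis; ∫[-1,3] (s^3 + 2*s^2 - 11*s - 12) ds = -160/3, giving area 160/3.
Total area = 99/4 + 160/3 = 937/12.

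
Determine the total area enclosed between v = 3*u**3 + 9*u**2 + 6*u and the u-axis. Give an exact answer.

The curve meets the u-axis where 3*u**3 + 9*u**2 + 6*u = 0, i.e. 3*u*(u + 1)*(u + 2) = 0, at u = -2, -1, 0.
On [-2, -1] the curve lies above the axis; ∫[-2,-1] (3*u**3 + 9*u**2 + 6*u) du = 3/4, giving area 3/4.
On [-1, 0] the curve lies below the axis; ∫[-1,0] (3*u**3 + 9*u**2 + 6*u) du = -3/4, giving area 3/4.
Total area = 3/4 + 3/4 = 3/2.

3/2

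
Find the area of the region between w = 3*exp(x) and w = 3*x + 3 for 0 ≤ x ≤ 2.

-15 + 3*exp(2)

On [0, 2], (3*exp(x)) - (3*x + 3) = -3*x + 3*exp(x) - 3 is ≥ 0 throughout, so the area is a single integral of |-3*x + 3*exp(x) - 3|.
∫[0,2] (-3*x + 3*exp(x) - 3) dx = -15 + 3*exp(2).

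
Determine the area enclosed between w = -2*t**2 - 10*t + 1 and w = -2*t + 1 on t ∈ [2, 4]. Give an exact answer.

On [2, 4], (-2*t**2 - 10*t + 1) - (-2*t + 1) = -2*t**2 - 8*t is ≤ 0 throughout, so the area is a single integral of |-2*t**2 - 8*t|.
∫[2,4] (-2*t**2 - 8*t) dt = -256/3; the area of that piece is 256/3.

256/3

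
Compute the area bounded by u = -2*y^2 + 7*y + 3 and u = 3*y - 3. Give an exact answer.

64/3

Both boundary curves give u as a function of y, so integrate with respect to y. Setting them equal: -2*y^2 + 4*y + 6 = 0, i.e. -2*(y - 3)*(y + 1) = 0, so they meet at y = -1, 3.
For y in [-1, 3], u = -2*y^2 + 7*y + 3 is on the right; area = ∫[-1,3] (-2*y^2 + 4*y + 6) dy = 64/3.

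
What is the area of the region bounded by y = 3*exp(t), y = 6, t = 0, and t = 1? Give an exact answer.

The difference (3*exp(t)) - (6) = 3*exp(t) - 6 changes sign at t = log(2) inside [0, 1], so split the integral there.
∫[0,log(2)] (3*exp(t) - 6) dt = 3 - log(64); the area of that piece is -3 + log(64).
∫[log(2),1] (3*exp(t) - 6) dt = -12 + 6*log(2) + 3*exp(1).
Total area = (-3 + log(64)) + (-12 + 6*log(2) + 3*exp(1)) = -15 + 3*exp(1) + 12*log(2).

-15 + 3*exp(1) + 12*log(2)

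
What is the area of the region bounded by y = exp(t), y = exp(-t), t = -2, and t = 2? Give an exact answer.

The difference (exp(t)) - (exp(-t)) = exp(t) - exp(-t) changes sign at t = 0 inside [-2, 2], so split the integral there.
∫[-2,0] (exp(t) - exp(-t)) dt = -exp(2) - exp(-2) + 2; the area of that piece is -2 + exp(-2) + exp(2).
∫[0,2] (exp(t) - exp(-t)) dt = -2 + exp(-2) + exp(2).
Total area = (-2 + exp(-2) + exp(2)) + (-2 + exp(-2) + exp(2)) = -4 + 2*exp(-2) + 2*exp(2).

-4 + 2*exp(-2) + 2*exp(2)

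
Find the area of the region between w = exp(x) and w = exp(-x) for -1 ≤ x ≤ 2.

-4 + exp(-2) + exp(-1) + exp(1) + exp(2)

The difference (exp(x)) - (exp(-x)) = exp(x) - exp(-x) changes sign at x = 0 inside [-1, 2], so split the integral there.
∫[-1,0] (exp(x) - exp(-x)) dx = -exp(1) - exp(-1) + 2; the area of that piece is -2 + exp(-1) + exp(1).
∫[0,2] (exp(x) - exp(-x)) dx = -2 + exp(-2) + exp(2).
Total area = (-2 + exp(-1) + exp(1)) + (-2 + exp(-2) + exp(2)) = -4 + exp(-2) + exp(-1) + exp(1) + exp(2).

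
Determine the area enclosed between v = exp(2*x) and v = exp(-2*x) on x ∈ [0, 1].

-1 + exp(-2)/2 + exp(2)/2

On [0, 1], (exp(2*x)) - (exp(-2*x)) = exp(2*x) - exp(-2*x) is ≥ 0 throughout, so the area is a single integral of |exp(2*x) - exp(-2*x)|.
∫[0,1] (exp(2*x) - exp(-2*x)) dx = -1 + exp(-2)/2 + exp(2)/2.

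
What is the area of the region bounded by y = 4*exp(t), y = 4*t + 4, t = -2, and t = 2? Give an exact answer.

On [-2, 2], (4*exp(t)) - (4*t + 4) = -4*t + 4*exp(t) - 4 is ≥ 0 throughout, so the area is a single integral of |-4*t + 4*exp(t) - 4|.
∫[-2,2] (-4*t + 4*exp(t) - 4) dt = -16 - 4*exp(-2) + 4*exp(2).

-16 - 4*exp(-2) + 4*exp(2)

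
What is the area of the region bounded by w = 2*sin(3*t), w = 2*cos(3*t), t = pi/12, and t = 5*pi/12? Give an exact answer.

4*sqrt(2)/3

On [pi/12, 5*pi/12], (2*sin(3*t)) - (2*cos(3*t)) = 2*sin(3*t) - 2*cos(3*t) is ≥ 0 throughout, so the area is a single integral of |2*sin(3*t) - 2*cos(3*t)|.
∫[pi/12,5*pi/12] (2*sin(3*t) - 2*cos(3*t)) dt = 4*sqrt(2)/3.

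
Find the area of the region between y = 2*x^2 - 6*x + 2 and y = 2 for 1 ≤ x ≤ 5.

The difference (2*x^2 - 6*x + 2) - (2) = 2*x^2 - 6*x changes sign at x = 3 inside [1, 5], so split the integral there.
∫[1,3] (2*x^2 - 6*x) dx = -20/3; the area of that piece is 20/3.
∫[3,5] (2*x^2 - 6*x) dx = 52/3.
Total area = 20/3 + 52/3 = 24.

24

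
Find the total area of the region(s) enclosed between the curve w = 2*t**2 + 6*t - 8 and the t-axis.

125/3

The curve meets the t-axis where 2*t**2 + 6*t - 8 = 0, i.e. 2*(t - 1)*(t + 4) = 0, at t = -4, 1.
On [-4, 1] the curve lies below the axis; ∫[-4,1] (2*t**2 + 6*t - 8) dt = -125/3, giving area 125/3.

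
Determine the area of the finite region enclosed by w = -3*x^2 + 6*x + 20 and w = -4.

108

Set the curves equal: -3*x^2 + 6*x + 20 = -4, so -3*x^2 + 6*x + 24 = 0, which factors as -3*(x - 4)*(x + 2) = 0. The curves meet at x = -2, 4.
On [-2, 4], w = -3*x^2 + 6*x + 20 is on top; that piece has area ∫[-2,4] (-3*x^2 + 6*x + 24) dx = 108.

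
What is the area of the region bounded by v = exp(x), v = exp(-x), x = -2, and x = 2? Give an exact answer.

-4 + 2*exp(-2) + 2*exp(2)

The difference (exp(x)) - (exp(-x)) = exp(x) - exp(-x) changes sign at x = 0 inside [-2, 2], so split the integral there.
∫[-2,0] (exp(x) - exp(-x)) dx = -exp(2) - exp(-2) + 2; the area of that piece is -2 + exp(-2) + exp(2).
∫[0,2] (exp(x) - exp(-x)) dx = -2 + exp(-2) + exp(2).
Total area = (-2 + exp(-2) + exp(2)) + (-2 + exp(-2) + exp(2)) = -4 + 2*exp(-2) + 2*exp(2).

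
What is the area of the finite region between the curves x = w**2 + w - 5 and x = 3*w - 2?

Both boundary curves give x as a function of w, so integrate with respect to w. Setting them equal: w**2 - 2*w - 3 = 0, i.e. (w - 3)*(w + 1) = 0, so they meet at w = -1, 3.
For w in [-1, 3], x = w**2 + w - 5 is on the left; area = ∫[-1,3] (-(w**2 - 2*w - 3)) dw = 32/3.

32/3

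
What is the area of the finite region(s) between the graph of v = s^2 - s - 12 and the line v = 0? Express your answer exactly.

343/6

The curve meets the s-axis where s^2 - s - 12 = 0, i.e. (s - 4)*(s + 3) = 0, at s = -3, 4.
On [-3, 4] the curve lies below the axis; ∫[-3,4] (s^2 - s - 12) ds = -343/6, giving area 343/6.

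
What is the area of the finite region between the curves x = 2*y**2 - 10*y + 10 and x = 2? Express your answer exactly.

9

Both boundary curves give x as a function of y, so integrate with respect to y. Setting them equal: 2*y**2 - 10*y + 8 = 0, i.e. 2*(y - 4)*(y - 1) = 0, so they meet at y = 1, 4.
For y in [1, 4], x = 2*y**2 - 10*y + 10 is on the left; area = ∫[1,4] (-(2*y**2 - 10*y + 8)) dy = 9.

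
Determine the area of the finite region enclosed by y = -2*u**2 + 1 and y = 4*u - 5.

64/3

Set the curves equal: -2*u**2 + 1 = 4*u - 5, so -2*u**2 - 4*u + 6 = 0, which factors as -2*(u - 1)*(u + 3) = 0. The curves meet at u = -3, 1.
On [-3, 1], y = -2*u**2 + 1 is on top; that piece has area ∫[-3,1] (-2*u**2 - 4*u + 6) du = 64/3.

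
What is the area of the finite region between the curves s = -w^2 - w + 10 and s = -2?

343/6

Both boundary curves give s as a function of w, so integrate with respect to w. Setting them equal: -w^2 - w + 12 = 0, i.e. -(w - 3)*(w + 4) = 0, so they meet at w = -4, 3.
For w in [-4, 3], s = -w^2 - w + 10 is on the right; area = ∫[-4,3] (-w^2 - w + 12) dw = 343/6.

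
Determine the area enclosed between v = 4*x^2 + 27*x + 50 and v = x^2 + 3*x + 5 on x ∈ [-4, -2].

6

The difference (4*x^2 + 27*x + 50) - (x^2 + 3*x + 5) = 3*x^2 + 24*x + 45 changes sign at x = -3 inside [-4, -2], so split the integral there.
∫[-4,-3] (3*x^2 + 24*x + 45) dx = -2; the area of that piece is 2.
∫[-3,-2] (3*x^2 + 24*x + 45) dx = 4.
Total area = 2 + 4 = 6.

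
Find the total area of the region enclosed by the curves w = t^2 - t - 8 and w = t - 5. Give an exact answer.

32/3

Set the curves equal: t^2 - t - 8 = t - 5, so t^2 - 2*t - 3 = 0, which factors as (t - 3)*(t + 1) = 0. The curves meet at t = -1, 3.
On [-1, 3], w = t - 5 is on top; that piece has area ∫[-1,3] (-(t^2 - 2*t - 3)) dt = 32/3.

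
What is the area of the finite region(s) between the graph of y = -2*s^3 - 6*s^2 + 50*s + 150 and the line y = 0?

The curve meets the s-axis where -2*s^3 - 6*s^2 + 50*s + 150 = 0, i.e. -2*(s - 5)*(s + 3)*(s + 5) = 0, at s = -5, -3, 5.
On [-5, -3] the curve lies below the axis; ∫[-5,-3] (-2*s^3 - 6*s^2 + 50*s + 150) ds = -24, giving area 24.
On [-3, 5] the curve lies above the axis; ∫[-3,5] (-2*s^3 - 6*s^2 + 50*s + 150) ds = 1024, giving area 1024.
Total area = 24 + 1024 = 1048.

1048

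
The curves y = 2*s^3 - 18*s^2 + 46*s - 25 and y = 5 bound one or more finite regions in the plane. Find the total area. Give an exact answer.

Set the curves equal: 2*s^3 - 18*s^2 + 46*s - 25 = 5, so 2*s^3 - 18*s^2 + 46*s - 30 = 0, which factors as 2*(s - 5)*(s - 3)*(s - 1) = 0. The curves meet at s = 1, 3, 5.
On [1, 3], y = 2*s^3 - 18*s^2 + 46*s - 25 is on top; that piece has area ∫[1,3] (2*s^3 - 18*s^2 + 46*s - 30) ds = 8.
On [3, 5], y = 5 is on top; that piece has area ∫[3,5] (-(2*s^3 - 18*s^2 + 46*s - 30)) ds = 8.
Total enclosed area = 8 + 8 = 16.

16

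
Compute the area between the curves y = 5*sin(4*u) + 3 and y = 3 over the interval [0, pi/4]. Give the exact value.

On [0, pi/4], (5*sin(4*u) + 3) - (3) = 5*sin(4*u) is ≥ 0 throughout, so the area is a single integral of |5*sin(4*u)|.
∫[0,pi/4] (5*sin(4*u)) du = 5/2.

5/2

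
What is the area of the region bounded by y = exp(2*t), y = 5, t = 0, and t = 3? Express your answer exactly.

The difference (exp(2*t)) - (5) = exp(2*t) - 5 changes sign at t = log(5)/2 inside [0, 3], so split the integral there.
∫[0,log(5)/2] (exp(2*t) - 5) dt = 2 - 5*log(5)/2; the area of that piece is -2 + 5*log(5)/2.
∫[log(5)/2,3] (exp(2*t) - 5) dt = -35/2 + 5*log(5)/2 + exp(6)/2.
Total area = (-2 + 5*log(5)/2) + (-35/2 + 5*log(5)/2 + exp(6)/2) = -39/2 + 5*log(5) + exp(6)/2.

-39/2 + 5*log(5) + exp(6)/2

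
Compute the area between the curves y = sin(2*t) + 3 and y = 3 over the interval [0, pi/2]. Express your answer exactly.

On [0, pi/2], (sin(2*t) + 3) - (3) = sin(2*t) is ≥ 0 throughout, so the area is a single integral of |sin(2*t)|.
∫[0,pi/2] (sin(2*t)) dt = 1.

1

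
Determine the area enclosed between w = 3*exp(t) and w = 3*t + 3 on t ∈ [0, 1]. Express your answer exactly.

-15/2 + 3*exp(1)

On [0, 1], (3*exp(t)) - (3*t + 3) = -3*t + 3*exp(t) - 3 is ≥ 0 throughout, so the area is a single integral of |-3*t + 3*exp(t) - 3|.
∫[0,1] (-3*t + 3*exp(t) - 3) dt = -15/2 + 3*exp(1).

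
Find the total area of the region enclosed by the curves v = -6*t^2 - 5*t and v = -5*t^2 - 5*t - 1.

4/3

Set the curves equal: -6*t^2 - 5*t = -5*t^2 - 5*t - 1, so -t^2 + 1 = 0, which factors as -(t - 1)*(t + 1) = 0. The curves meet at t = -1, 1.
On [-1, 1], v = -6*t^2 - 5*t is on top; that piece has area ∫[-1,1] (-t^2 + 1) dt = 4/3.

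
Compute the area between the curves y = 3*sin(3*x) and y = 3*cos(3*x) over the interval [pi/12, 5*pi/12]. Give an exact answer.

2*sqrt(2)

On [pi/12, 5*pi/12], (3*sin(3*x)) - (3*cos(3*x)) = 3*sin(3*x) - 3*cos(3*x) is ≥ 0 throughout, so the area is a single integral of |3*sin(3*x) - 3*cos(3*x)|.
∫[pi/12,5*pi/12] (3*sin(3*x) - 3*cos(3*x)) dx = 2*sqrt(2).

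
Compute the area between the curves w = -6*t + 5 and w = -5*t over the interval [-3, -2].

15/2

On [-3, -2], (-6*t + 5) - (-5*t) = -t + 5 is ≥ 0 throughout, so the area is a single integral of |-t + 5|.
∫[-3,-2] (-t + 5) dt = 15/2.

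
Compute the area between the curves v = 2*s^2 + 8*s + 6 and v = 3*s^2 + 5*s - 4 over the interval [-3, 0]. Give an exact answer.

The difference (2*s^2 + 8*s + 6) - (3*s^2 + 5*s - 4) = -s^2 + 3*s + 10 changes sign at s = -2 inside [-3, 0], so split the integral there.
∫[-3,-2] (-s^2 + 3*s + 10) ds = -23/6; the area of that piece is 23/6.
∫[-2,0] (-s^2 + 3*s + 10) ds = 34/3.
Total area = 23/6 + 34/3 = 91/6.

91/6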